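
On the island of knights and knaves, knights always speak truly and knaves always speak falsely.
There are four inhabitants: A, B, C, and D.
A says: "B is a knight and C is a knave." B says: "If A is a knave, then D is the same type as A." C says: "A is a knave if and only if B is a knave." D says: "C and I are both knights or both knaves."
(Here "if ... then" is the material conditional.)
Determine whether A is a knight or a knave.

A is a knave.

Consistent assignments: {A=knave, B=knave, C=knight, D=knight}
In every consistent assignment, A is a knave.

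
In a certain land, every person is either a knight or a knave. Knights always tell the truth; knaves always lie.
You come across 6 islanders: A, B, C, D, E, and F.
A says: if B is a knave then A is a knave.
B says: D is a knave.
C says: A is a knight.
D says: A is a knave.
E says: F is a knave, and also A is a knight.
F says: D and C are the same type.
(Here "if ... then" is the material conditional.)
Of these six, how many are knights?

4

The unique consistent assignment is A=knight, B=knight, C=knight, D=knave, E=knight, F=knave.
That has 4 knights.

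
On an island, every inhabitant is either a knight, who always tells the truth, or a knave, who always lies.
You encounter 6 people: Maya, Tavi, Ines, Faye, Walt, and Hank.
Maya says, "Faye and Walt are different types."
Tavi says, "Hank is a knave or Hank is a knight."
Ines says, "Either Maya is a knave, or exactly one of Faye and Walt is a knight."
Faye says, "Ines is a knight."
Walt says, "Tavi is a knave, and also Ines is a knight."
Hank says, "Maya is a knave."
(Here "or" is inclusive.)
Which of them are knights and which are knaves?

As a knight, Maya's statement "Faye and Walt are different types" should be true; it is.
Tavi is a knight, so "Hank is a knave or Hank is a knight" must be true — and it is.
Ines is a knight, and the claim "either Maya is a knave, or exactly one of Faye and Walt is a knight" is indeed true.
Faye (knight): "Ines is a knight" — true. ✓
Since Walt is a knave, "Tavi is a knave, and also Ines is a knight" needs to be False, which holds.
As a knave, Hank's statement "Maya is a knave" should be False; it is.

Maya is a knight, Tavi is a knight, Ines is a knight, Faye is a knight, Walt is a knave, and Hank is a knave.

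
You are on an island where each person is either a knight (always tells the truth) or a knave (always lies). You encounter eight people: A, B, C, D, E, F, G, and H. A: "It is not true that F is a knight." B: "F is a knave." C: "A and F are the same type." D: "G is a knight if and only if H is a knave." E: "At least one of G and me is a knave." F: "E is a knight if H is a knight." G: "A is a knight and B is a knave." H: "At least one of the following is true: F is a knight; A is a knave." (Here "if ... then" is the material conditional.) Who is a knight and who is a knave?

Knights: D, E, F, and H. Knaves: A, B, C, and G.

As a knave, A's statement "it is not true that F is a knight" should be false; it is.
Since B is a knave, "F is a knave" needs to be false, which holds.
C is a knave; "A and F are the same type" is false, as required.
Since D is a knight, "G is a knight if and only if H is a knave" needs to be true, which holds.
E is a knight; "at least one of G and me is a knave" is true, as required.
As a knight, F's statement "E is a knight if H is a knight" should be true; it is.
G is a knave, so "A is a knight and B is a knave" must be false — and it is.
H is a knight, so "at least one of the following is true: F is a knight; A is a knave" must be true — and it is.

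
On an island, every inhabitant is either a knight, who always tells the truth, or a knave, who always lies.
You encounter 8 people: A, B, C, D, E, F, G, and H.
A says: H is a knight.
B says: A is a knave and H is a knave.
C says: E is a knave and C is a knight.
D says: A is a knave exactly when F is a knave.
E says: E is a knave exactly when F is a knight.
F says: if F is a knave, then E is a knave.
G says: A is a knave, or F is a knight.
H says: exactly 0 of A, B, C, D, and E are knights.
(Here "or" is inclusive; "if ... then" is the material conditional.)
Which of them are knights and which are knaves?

As a knave, A's statement "H is a knight" should be false; it is.
B (knight): "A is a knave and H is a knave" — True. ✓
C (knave): "E is a knave and C is a knight" — false. ✓
D is a knight; "A is a knave exactly when F is a knave" is True, as required.
As a knight, E's statement "E is a knave exactly when F is a knight" should be True; it is.
Since F is a knave, "if F is a knave, then E is a knave" needs to be false, which holds.
G is a knight, so "A is a knave, or F is a knight" must be True — and it is.
H (knave): "exactly 0 of A, B, C, D, and E are knights" — false. ✓

Knights: B, D, E, and G. Knaves: A, C, F, and H.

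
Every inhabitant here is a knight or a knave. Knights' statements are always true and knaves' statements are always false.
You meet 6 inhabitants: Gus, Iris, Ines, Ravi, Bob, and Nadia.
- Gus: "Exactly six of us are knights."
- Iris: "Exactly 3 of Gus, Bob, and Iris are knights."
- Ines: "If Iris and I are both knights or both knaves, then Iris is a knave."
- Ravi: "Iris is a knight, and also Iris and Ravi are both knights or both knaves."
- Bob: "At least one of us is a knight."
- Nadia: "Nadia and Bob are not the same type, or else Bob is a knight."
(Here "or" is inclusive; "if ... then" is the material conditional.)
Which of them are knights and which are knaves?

Gus is a knave, and the claim "exactly six of us are knights" is indeed false.
Iris is a knave; "exactly 3 of Gus, Bob, and Iris are knights" is false, as required.
Ines is a knight, so "if Iris and I are both knights or both knaves, then Iris is a knave" must be True — and it is.
As a knave, Ravi's statement "Iris is a knight, and also Iris and Ravi are both knights or both knaves" should be false; it is.
As a knight, Bob's statement "at least one of us is a knight" should be True; it is.
Nadia is a knight, and the claim "Nadia and Bob are not the same type, or else Bob is a knight" is indeed True.

Knights: Ines, Bob, and Nadia. Knaves: Gus, Iris, and Ravi.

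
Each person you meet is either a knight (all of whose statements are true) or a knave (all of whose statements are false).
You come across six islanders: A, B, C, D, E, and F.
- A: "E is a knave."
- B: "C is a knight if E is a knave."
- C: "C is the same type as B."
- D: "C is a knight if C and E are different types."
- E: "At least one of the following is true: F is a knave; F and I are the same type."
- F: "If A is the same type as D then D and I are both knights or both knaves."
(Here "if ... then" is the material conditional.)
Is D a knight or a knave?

D is a knight.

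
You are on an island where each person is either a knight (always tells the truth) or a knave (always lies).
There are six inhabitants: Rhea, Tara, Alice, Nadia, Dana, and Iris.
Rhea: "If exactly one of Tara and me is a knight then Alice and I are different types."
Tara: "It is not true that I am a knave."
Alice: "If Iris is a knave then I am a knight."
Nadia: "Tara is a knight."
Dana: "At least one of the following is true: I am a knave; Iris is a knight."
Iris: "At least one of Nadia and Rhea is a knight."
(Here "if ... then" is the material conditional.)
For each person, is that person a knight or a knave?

Rhea is a knight, Tara is a knight, Alice is a knight, Nadia is a knight, Dana is a knight, and Iris is a knight.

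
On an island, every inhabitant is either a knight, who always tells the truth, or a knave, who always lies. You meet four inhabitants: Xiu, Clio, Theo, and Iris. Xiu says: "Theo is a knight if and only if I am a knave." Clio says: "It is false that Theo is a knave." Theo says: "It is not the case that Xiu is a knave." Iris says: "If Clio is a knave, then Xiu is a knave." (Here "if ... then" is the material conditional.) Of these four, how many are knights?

1

The unique consistent assignment is Xiu=knave, Clio=knave, Theo=knave, Iris=knight.
That has 1 knight.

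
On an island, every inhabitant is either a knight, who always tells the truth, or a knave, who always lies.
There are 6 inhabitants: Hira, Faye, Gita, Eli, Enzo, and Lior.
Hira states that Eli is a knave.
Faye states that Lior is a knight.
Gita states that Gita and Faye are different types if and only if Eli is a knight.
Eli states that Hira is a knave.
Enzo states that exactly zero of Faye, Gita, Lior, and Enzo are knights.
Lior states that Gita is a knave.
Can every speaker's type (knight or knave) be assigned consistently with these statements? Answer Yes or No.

Yes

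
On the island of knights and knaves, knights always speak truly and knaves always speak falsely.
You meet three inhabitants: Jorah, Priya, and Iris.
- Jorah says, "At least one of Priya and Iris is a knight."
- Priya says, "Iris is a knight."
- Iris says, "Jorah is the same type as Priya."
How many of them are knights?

3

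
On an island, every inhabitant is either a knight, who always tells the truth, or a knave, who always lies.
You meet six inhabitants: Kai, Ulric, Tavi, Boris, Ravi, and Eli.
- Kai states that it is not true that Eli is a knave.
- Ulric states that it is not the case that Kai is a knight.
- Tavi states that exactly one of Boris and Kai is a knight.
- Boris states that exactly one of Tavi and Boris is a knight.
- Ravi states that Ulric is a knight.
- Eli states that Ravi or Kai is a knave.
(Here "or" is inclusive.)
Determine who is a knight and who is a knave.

Kai is a knight, and the claim "it is not true that Eli is a knave" is indeed true.
As a knave, Ulric's statement "it is not the case that Kai is a knight" should be false; it is.
Tavi (knave): "exactly one of Boris and Kai is a knight" — false. ✓
Boris is a knight; "exactly one of Tavi and Boris is a knight" is true, as required.
Since Ravi is a knave, "Ulric is a knight" needs to be false, which holds.
Eli (knight): "Ravi or Kai is a knave" — true. ✓

Knights: Kai, Boris, and Eli. Knaves: Ulric, Tavi, and Ravi.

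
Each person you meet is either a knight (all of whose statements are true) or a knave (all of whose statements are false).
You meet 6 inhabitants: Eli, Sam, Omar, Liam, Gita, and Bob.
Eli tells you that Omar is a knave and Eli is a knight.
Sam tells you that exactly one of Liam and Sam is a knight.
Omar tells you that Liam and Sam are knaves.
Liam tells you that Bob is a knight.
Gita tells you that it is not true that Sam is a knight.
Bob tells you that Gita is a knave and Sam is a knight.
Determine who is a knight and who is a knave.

Knights: Omar and Gita. Knaves: Eli, Sam, Liam, and Bob.

Eli (knave): "Omar is a knave and Eli is a knight" — false. ✓
Sam is a knave, so "exactly one of Liam and Sam is a knight" must be false — and it is.
Omar is a knight; "Liam and Sam are knaves" is True, as required.
Liam is a knave; "Bob is a knight" is false, as required.
Gita is a knight; "it is not true that Sam is a knight" is True, as required.
As a knave, Bob's statement "Gita is a knave and Sam is a knight" should be false; it is.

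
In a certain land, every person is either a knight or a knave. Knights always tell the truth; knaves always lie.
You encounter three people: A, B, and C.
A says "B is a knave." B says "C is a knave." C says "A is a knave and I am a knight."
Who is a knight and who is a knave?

Knights: B. Knaves: A and C.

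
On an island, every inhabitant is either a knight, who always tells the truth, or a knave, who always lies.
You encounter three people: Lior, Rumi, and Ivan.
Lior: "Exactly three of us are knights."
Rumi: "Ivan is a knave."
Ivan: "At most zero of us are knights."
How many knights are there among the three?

1

The unique consistent assignment is Lior=knave, Rumi=knight, Ivan=knave.
That has 1 knight.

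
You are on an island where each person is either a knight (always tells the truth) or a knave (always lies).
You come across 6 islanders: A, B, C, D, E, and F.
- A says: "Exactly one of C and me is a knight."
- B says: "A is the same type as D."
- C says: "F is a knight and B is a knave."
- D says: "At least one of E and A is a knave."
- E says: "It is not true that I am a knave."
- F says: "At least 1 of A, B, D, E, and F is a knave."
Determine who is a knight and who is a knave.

As a knight, A's statement "exactly one of C and me is a knight" should be True; it is.
As a knight, B's statement "A is the same type as D" should be True; it is.
As a knave, C's statement "F is a knight and B is a knave" should be False; it is.
Since D is a knight, "at least one of E and A is a knave" needs to be True, which holds.
E is a knave, and the claim "it is not true that I am a knave" is indeed False.
F is a knight; "at least 1 of A, B, D, E, and F is a knave" is True, as required.

Knights: A, B, D, and F. Knaves: C and E.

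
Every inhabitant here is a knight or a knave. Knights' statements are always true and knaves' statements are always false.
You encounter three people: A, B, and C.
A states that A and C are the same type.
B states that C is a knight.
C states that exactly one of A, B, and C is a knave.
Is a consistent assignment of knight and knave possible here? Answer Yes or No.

Yes

One consistent assignment: A=knave, B=knight, C=knight.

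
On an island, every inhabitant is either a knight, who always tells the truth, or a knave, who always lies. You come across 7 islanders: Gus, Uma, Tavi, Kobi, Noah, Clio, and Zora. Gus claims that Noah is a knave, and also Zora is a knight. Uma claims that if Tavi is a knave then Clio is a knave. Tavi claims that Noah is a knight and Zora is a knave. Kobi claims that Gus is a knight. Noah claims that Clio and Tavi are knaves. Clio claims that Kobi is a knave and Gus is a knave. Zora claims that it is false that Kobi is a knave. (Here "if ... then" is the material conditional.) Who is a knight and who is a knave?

Knights: Clio. Knaves: Gus, Uma, Tavi, Kobi, Noah, and Zora.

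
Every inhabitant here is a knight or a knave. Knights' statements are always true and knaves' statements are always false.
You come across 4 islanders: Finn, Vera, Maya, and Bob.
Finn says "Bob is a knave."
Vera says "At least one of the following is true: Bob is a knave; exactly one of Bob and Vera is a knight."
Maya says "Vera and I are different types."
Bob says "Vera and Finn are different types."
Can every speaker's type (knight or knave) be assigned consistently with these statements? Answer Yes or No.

No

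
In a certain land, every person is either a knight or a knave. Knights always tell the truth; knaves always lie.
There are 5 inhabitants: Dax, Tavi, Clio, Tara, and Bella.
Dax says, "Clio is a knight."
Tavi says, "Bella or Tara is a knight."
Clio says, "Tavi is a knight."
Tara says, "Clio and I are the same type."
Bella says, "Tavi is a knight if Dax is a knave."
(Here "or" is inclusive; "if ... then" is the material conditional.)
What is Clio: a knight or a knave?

Clio is a knight.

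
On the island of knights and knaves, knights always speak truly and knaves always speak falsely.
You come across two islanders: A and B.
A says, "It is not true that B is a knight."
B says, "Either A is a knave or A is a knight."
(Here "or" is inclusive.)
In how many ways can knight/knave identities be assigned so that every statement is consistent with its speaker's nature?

Consistent assignments:
  A=knave, B=knight

1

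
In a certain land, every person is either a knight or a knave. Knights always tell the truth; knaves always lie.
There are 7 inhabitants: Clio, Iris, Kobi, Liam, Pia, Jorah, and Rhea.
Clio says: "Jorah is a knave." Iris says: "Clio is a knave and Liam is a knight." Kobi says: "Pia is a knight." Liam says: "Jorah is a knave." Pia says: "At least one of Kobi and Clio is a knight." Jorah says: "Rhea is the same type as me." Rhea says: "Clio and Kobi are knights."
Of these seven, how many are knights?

5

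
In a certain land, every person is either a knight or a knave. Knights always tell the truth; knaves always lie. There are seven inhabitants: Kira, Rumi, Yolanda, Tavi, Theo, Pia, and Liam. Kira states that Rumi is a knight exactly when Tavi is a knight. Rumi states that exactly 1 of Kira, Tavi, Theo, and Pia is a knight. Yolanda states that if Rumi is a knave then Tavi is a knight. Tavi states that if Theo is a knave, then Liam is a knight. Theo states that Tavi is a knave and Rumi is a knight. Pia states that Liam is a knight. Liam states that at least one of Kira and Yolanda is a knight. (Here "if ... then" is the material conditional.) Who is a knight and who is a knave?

Kira is a knave, Rumi is a knave, Yolanda is a knight, Tavi is a knight, Theo is a knave, Pia is a knight, and Liam is a knight.

Kira is a knave, so "Rumi is a knight exactly when Tavi is a knight" must be False — and it is.
Rumi is a knave, so "exactly 1 of Kira, Tavi, Theo, and Pia is a knight" must be False — and it is.
Yolanda is a knight, and the claim "if Rumi is a knave then Tavi is a knight" is indeed True.
Tavi is a knight, and the claim "if Theo is a knave, then Liam is a knight" is indeed True.
As a knave, Theo's statement "Tavi is a knave and Rumi is a knight" should be False; it is.
Pia is a knight, and the claim "Liam is a knight" is indeed True.
Liam is a knight; "at least one of Kira and Yolanda is a knight" is True, as required.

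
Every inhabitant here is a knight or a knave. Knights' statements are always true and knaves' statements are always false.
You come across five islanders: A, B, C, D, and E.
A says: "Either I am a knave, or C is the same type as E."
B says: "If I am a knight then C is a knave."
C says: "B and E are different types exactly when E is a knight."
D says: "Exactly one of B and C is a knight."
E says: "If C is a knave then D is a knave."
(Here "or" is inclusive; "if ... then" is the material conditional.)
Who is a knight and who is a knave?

A is a knight, B is a knight, C is a knave, D is a knight, and E is a knave.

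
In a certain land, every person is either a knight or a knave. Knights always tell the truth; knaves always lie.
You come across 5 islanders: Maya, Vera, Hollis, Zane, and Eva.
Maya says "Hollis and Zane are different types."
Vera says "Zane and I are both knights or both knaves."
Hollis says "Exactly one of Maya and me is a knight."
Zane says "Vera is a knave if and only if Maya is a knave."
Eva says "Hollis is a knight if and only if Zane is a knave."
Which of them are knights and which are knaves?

Maya (knave): "Hollis and Zane are different types" — false. ✓
Vera is a knave; "Zane and I are both knights or both knaves" is false, as required.
Hollis is a knight, so "exactly one of Maya and me is a knight" must be true — and it is.
Zane is a knight, and the claim "Vera is a knave if and only if Maya is a knave" is indeed true.
Eva (knave): "Hollis is a knight if and only if Zane is a knave" — false. ✓

Knights: Hollis and Zane. Knaves: Maya, Vera, and Eva.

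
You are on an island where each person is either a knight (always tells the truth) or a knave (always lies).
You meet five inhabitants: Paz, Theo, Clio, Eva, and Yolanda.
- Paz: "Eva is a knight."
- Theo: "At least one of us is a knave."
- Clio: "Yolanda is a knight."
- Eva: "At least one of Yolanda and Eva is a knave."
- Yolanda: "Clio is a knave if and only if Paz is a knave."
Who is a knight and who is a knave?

Paz is a knight, Theo is a knight, Clio is a knave, Eva is a knight, and Yolanda is a knave.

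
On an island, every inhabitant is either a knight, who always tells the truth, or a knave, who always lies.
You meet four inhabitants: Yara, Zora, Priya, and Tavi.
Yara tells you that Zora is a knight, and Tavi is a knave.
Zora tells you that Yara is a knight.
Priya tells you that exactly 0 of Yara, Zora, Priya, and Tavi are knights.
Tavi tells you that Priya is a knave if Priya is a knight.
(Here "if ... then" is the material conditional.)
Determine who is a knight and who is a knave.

Yara is a knave, and the claim "Zora is a knight, and Tavi is a knave" is indeed false.
Zora is a knave, so "Yara is a knight" must be false — and it is.
As a knave, Priya's statement "exactly 0 of Yara, Zora, Priya, and Tavi are knights" should be false; it is.
Tavi (knight): "Priya is a knave if Priya is a knight" — true. ✓

Yara is a knave, Zora is a knave, Priya is a knave, and Tavi is a knight.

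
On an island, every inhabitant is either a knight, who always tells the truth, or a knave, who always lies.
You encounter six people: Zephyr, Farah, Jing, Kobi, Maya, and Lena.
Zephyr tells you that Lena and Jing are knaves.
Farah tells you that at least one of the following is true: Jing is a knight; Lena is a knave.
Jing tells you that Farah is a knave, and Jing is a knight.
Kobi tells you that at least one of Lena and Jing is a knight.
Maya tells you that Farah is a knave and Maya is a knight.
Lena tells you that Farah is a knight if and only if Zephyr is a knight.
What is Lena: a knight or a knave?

Lena is a knight.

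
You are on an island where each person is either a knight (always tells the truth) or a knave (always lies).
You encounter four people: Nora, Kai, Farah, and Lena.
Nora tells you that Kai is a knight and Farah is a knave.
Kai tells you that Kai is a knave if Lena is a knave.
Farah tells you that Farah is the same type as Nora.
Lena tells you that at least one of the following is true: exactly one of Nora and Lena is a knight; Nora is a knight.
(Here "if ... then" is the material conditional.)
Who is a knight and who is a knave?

As a knight, Nora's statement "Kai is a knight and Farah is a knave" should be true; it is.
Kai (knight): "Kai is a knave if Lena is a knave" — true. ✓
Farah is a knave, and the claim "Farah is the same type as Nora" is indeed False.
Lena is a knight, so "at least one of the following is true: exactly one of Nora and Lena is a knight; Nora is a knight" must be true — and it is.

Nora is a knight, Kai is a knight, Farah is a knave, and Lena is a knight.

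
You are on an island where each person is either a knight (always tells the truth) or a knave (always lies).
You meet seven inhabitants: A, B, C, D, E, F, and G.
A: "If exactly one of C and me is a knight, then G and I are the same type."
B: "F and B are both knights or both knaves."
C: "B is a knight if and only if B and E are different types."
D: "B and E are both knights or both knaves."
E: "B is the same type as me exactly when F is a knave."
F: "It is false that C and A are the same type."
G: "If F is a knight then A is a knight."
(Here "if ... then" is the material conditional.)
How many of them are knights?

The unique consistent assignment is A=knight, B=knave, C=knave, D=knave, E=knight, F=knight, G=knight.
That has 4 knights.

4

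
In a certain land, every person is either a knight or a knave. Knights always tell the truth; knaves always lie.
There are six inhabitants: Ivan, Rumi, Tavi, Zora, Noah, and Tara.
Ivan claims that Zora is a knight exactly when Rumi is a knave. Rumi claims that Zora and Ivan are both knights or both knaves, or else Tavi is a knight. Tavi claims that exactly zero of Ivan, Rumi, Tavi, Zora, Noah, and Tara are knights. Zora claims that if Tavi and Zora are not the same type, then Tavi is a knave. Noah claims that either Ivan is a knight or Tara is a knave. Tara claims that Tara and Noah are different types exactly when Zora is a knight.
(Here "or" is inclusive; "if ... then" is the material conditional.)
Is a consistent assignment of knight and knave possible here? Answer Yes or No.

Checking all 64 assignments, each has at least one speaker whose statement's truth value contradicts their type.

No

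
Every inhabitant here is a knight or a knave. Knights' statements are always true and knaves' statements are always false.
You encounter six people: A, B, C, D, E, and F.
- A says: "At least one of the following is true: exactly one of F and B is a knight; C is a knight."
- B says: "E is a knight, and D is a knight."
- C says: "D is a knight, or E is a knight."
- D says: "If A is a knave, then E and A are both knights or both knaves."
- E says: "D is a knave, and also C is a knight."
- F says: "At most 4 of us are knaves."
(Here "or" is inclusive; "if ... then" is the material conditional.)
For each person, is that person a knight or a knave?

A is a knight, B is a knave, C is a knight, D is a knight, E is a knave, and F is a knight.

A is a knight, so "at least one of the following is true: exactly one of F and B is a knight; C is a knight" must be true — and it is.
B is a knave, and the claim "E is a knight, and D is a knight" is indeed False.
C is a knight; "D is a knight, or E is a knight" is true, as required.
D is a knight, and the claim "if A is a knave, then E and A are both knights or both knaves" is indeed true.
Since E is a knave, "D is a knave, and also C is a knight" needs to be False, which holds.
Since F is a knight, "at most 4 of us are knaves" needs to be true, which holds.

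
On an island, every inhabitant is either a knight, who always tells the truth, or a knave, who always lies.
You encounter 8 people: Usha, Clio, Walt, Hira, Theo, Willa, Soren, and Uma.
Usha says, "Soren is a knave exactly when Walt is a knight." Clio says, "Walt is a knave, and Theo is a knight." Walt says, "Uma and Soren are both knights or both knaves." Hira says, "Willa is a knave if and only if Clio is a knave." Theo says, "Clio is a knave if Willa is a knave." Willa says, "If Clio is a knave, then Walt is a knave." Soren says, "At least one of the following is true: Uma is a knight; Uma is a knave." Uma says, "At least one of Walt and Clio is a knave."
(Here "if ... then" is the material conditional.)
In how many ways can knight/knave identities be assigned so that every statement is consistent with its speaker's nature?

1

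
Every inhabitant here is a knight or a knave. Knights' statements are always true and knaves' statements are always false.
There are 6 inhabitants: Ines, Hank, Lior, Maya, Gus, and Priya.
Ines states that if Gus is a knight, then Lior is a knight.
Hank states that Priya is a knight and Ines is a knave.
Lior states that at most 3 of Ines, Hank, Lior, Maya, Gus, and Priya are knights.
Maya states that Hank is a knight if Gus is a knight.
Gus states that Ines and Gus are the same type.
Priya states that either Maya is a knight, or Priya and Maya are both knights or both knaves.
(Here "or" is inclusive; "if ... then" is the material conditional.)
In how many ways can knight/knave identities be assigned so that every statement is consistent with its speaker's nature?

0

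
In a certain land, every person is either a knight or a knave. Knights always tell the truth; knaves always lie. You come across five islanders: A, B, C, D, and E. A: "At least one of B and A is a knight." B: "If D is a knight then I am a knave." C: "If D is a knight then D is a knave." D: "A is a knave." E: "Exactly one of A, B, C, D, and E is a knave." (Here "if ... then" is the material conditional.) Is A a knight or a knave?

Consistent assignments: {A=knight, B=knight, C=knight, D=knave, E=knight}; {A=knight, B=knight, C=knight, D=knave, E=knave}
In every consistent assignment, A is a knight.

A is a knight.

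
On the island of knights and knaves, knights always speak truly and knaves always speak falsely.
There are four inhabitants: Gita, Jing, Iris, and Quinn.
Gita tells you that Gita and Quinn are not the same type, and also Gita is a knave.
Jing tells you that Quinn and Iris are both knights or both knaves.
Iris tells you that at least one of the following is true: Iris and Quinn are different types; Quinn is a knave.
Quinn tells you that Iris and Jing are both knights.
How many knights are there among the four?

The unique consistent assignment is Gita=knave, Jing=knave, Iris=knight, Quinn=knave.
That has 1 knight.

1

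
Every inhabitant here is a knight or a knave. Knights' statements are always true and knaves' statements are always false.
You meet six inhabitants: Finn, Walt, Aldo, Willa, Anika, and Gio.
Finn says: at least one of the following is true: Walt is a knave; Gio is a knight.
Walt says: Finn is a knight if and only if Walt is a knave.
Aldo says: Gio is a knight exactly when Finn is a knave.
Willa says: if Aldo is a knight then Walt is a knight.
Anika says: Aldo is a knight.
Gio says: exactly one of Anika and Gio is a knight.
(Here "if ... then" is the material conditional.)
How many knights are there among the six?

2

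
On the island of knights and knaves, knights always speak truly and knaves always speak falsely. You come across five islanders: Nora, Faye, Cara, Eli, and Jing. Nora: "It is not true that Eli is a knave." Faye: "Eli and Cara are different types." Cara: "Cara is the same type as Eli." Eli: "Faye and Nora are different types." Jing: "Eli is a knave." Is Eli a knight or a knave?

Consistent assignments: {Nora=knight, Faye=knave, Cara=knight, Eli=knight, Jing=knave}
In every consistent assignment, Eli is a knight.

Eli is a knight.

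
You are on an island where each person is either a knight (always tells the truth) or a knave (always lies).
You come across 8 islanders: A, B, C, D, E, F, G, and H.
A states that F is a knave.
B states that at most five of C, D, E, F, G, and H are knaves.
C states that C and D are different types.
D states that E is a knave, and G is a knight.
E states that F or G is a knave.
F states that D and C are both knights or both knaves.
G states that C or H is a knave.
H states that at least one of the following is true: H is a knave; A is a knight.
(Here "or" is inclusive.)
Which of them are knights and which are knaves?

A is a knight, B is a knight, C is a knight, D is a knave, E is a knight, F is a knave, G is a knave, and H is a knight.

A (knight): "F is a knave" — true. ✓
As a knight, B's statement "at most five of C, D, E, F, G, and H are knaves" should be true; it is.
C is a knight, so "C and D are different types" must be true — and it is.
As a knave, D's statement "E is a knave, and G is a knight" should be false; it is.
E is a knight, so "F or G is a knave" must be true — and it is.
F is a knave; "D and C are both knights or both knaves" is false, as required.
G is a knave; "C or H is a knave" is false, as required.
H is a knight, and the claim "at least one of the following is true: H is a knave; A is a knight" is indeed true.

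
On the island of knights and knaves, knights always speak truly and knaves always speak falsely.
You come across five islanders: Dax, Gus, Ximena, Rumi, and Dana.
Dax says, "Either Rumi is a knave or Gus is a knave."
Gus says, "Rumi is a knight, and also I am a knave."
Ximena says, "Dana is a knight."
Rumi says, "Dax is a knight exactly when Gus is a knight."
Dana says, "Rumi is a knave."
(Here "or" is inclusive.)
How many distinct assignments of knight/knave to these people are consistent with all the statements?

Consistent assignments:
  Dax=knight, Gus=knave, Ximena=knight, Rumi=knave, Dana=knight

1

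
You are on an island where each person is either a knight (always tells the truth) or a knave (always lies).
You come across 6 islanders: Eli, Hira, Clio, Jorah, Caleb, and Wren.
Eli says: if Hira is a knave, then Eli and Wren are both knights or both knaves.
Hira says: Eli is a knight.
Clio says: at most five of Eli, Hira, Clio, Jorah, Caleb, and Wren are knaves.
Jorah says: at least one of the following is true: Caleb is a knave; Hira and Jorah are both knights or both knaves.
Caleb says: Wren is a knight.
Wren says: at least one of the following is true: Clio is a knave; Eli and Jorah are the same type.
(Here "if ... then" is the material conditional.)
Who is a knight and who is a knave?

Eli is a knight, Hira is a knight, Clio is a knight, Jorah is a knight, Caleb is a knight, and Wren is a knight.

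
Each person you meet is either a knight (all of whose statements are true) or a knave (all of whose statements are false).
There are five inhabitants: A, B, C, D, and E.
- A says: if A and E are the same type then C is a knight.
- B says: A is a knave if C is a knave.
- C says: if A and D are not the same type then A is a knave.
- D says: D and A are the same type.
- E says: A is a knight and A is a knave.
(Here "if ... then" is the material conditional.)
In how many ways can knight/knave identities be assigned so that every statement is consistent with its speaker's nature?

2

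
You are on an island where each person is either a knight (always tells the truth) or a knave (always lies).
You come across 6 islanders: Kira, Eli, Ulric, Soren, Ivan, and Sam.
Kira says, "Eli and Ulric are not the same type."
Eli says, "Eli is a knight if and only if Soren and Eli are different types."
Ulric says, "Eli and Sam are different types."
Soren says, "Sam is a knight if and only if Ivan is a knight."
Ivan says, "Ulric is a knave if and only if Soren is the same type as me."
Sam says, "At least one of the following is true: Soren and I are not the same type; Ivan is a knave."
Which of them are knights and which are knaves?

Kira is a knave, Eli is a knight, Ulric is a knight, Soren is a knave, Ivan is a knight, and Sam is a knave.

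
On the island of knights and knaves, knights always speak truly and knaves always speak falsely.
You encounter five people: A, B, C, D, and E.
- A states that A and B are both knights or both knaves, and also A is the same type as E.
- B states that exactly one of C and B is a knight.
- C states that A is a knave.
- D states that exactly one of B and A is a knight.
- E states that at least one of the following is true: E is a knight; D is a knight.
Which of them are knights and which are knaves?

A is a knight, B is a knight, C is a knave, D is a knave, and E is a knight.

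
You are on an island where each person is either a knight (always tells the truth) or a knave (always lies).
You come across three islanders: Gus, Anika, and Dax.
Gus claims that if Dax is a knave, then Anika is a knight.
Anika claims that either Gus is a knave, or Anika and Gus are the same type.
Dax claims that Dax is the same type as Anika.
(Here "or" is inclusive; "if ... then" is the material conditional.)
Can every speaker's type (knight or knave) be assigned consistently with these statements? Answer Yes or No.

Yes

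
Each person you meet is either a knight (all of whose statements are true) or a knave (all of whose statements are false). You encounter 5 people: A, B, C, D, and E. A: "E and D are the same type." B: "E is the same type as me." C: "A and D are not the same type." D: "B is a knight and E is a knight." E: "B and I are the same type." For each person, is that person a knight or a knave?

Knights: A, B, D, and E. Knaves: C.

As a knight, A's statement "E and D are the same type" should be True; it is.
B is a knight; "E is the same type as me" is True, as required.
C is a knave, and the claim "A and D are not the same type" is indeed False.
As a knight, D's statement "B is a knight and E is a knight" should be True; it is.
E is a knight; "B and I are the same type" is True, as required.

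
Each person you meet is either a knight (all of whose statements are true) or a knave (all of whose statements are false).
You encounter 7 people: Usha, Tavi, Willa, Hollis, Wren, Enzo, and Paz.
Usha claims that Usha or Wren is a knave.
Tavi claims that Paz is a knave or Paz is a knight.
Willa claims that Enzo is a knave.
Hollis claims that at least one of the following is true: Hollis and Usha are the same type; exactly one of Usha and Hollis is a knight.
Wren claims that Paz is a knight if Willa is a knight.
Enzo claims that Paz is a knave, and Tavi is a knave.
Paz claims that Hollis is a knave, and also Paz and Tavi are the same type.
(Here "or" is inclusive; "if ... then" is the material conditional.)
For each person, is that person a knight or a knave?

Usha is a knight, so "Usha or Wren is a knave" must be True — and it is.
Tavi is a knight, so "Paz is a knave or Paz is a knight" must be True — and it is.
Since Willa is a knight, "Enzo is a knave" needs to be True, which holds.
Hollis is a knight, and the claim "at least one of the following is true: Hollis and Usha are the same type; exactly one of Usha and Hollis is a knight" is indeed True.
Since Wren is a knave, "Paz is a knight if Willa is a knight" needs to be False, which holds.
Enzo is a knave, and the claim "Paz is a knave, and Tavi is a knave" is indeed False.
Paz is a knave; "Hollis is a knave, and also Paz and Tavi are the same type" is False, as required.

Usha is a knight, Tavi is a knight, Willa is a knight, Hollis is a knight, Wren is a knave, Enzo is a knave, and Paz is a knave.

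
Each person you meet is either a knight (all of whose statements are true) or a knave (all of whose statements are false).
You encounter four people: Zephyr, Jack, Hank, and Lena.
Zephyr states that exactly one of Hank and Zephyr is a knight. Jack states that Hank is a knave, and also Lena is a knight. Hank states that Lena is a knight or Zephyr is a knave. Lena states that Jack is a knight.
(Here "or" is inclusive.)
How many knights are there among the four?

1

The unique consistent assignment is Zephyr=knight, Jack=knave, Hank=knave, Lena=knave.
That has 1 knight.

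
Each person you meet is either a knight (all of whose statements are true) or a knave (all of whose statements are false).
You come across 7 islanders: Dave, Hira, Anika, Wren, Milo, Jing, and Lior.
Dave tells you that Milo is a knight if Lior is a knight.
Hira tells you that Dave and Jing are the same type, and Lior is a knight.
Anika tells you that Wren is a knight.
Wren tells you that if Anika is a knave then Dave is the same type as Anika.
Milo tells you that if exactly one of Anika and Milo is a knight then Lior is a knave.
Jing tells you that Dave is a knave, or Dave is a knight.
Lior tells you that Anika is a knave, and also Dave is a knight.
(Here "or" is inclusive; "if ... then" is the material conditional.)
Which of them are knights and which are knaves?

Dave (knight): "Milo is a knight if Lior is a knight" — true. ✓
Hira (knave): "Dave and Jing are the same type, and Lior is a knight" — False. ✓
Anika is a knight, and the claim "Wren is a knight" is indeed true.
Wren is a knight, so "if Anika is a knave then Dave is the same type as Anika" must be true — and it is.
Milo (knight): "if exactly one of Anika and Milo is a knight then Lior is a knave" — true. ✓
Jing is a knight, and the claim "Dave is a knave, or Dave is a knight" is indeed true.
Lior (knave): "Anika is a knave, and also Dave is a knight" — False. ✓

Knights: Dave, Anika, Wren, Milo, and Jing. Knaves: Hira and Lior.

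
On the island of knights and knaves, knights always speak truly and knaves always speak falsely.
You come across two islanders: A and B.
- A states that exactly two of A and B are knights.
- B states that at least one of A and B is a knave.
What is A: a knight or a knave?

A is a knave.

Consistent assignments: {A=knave, B=knight}
In every consistent assignment, A is a knave.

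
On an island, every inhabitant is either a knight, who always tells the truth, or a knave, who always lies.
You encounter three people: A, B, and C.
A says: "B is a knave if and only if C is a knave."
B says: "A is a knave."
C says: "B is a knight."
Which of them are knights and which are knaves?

Knights: A. Knaves: B and C.

A is a knight, so "B is a knave if and only if C is a knave" must be true — and it is.
B is a knave, and the claim "A is a knave" is indeed False.
Since C is a knave, "B is a knight" needs to be False, which holds.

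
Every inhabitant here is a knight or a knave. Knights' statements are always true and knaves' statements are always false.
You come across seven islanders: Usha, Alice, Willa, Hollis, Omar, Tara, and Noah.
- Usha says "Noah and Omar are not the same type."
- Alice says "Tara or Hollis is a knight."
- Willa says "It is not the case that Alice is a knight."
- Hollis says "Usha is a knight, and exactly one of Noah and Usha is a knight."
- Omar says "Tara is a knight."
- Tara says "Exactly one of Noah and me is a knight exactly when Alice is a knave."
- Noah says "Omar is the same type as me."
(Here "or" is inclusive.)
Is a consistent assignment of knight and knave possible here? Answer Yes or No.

Yes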